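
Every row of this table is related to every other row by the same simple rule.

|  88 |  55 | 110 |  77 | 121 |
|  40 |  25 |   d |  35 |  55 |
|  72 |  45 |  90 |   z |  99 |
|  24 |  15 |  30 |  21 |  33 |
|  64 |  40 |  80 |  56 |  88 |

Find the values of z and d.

z = 63, d = 50

Each row is a constant multiple of every other row — this is a multiplication table with the headers hidden.
Row 3 is 45/55 = 9/11 times row 1, so its entry in column 4 is 77 × 9/11 = 63.
Row 2 is 25/55 = 5/11 times row 1, so its entry in column 3 is 110 × 5/11 = 50.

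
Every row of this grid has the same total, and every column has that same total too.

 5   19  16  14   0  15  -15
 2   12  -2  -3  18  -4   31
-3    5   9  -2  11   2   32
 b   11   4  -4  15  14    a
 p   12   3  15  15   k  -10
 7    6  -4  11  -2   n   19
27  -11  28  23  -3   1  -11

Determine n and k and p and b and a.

n = 17, k = 9, p = 10, b = 6, a = 8

Rows 1 and 2 both sum to 54, so that's the common total.
The known cells in row 6 total 37, leaving 54 − 37 = 17 for the blank.
The known cells in column 6 total 45, leaving 54 − 45 = 9 for the blank.
The known cells in row 5 total 44, leaving 54 − 44 = 10 for the blank.
The known cells in column 1 total 48, leaving 54 − 48 = 6 for the blank.
The known cells in row 4 total 46, leaving 54 − 46 = 8 for the blank.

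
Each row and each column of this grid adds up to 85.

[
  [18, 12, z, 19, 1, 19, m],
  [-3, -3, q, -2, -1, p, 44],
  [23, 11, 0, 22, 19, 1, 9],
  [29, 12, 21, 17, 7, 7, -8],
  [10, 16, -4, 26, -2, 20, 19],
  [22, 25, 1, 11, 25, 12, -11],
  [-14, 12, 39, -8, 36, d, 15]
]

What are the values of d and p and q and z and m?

Row 7 has -14 + 12 + 39 − 8 + 36 + 15 = 80; the blank must be 85 − 80 = 5.
Column 6 has 19 + 1 + 7 + 20 + 12 + 5 = 64; the blank must be 85 − 64 = 21.
Row 2 has -3 − 3 − 2 − 1 + 21 + 44 = 56; the blank must be 85 − 56 = 29.
Column 7 has 44 + 9 − 8 + 19 − 11 + 15 = 68; the blank must be 85 − 68 = 17.
Row 1 has 18 + 12 + 19 + 1 + 19 + 17 = 86; the blank must be 85 − 86 = -1.

d = 5, p = 21, q = 29, z = -1, m = 17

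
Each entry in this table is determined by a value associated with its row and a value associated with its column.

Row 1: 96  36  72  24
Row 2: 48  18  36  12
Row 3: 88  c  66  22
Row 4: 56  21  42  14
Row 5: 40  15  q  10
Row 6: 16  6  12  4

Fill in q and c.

q = 30, c = 33

Each row is a constant multiple of every other row — this is a multiplication table with the headers hidden.
Row 5 is 10/24 = 5/12 times row 1, so its entry in column 3 is 72 × 5/12 = 30.
Row 3 is 22/24 = 11/12 times row 1, so its entry in column 2 is 36 × 11/12 = 33.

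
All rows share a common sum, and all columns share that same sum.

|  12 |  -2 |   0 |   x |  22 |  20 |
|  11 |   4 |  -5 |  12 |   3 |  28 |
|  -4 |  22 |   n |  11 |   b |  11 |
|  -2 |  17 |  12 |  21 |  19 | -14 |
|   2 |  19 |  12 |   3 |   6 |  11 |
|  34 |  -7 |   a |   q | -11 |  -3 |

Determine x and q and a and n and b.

Rows 2 and 4 both sum to 53, so that's the common total.
Column 5 has 22 + 3 + 19 + 6 − 11 = 39; the blank must be 53 − 39 = 14.
Row 1 has 12 − 2 + 0 + 22 + 20 = 52; the blank must be 53 − 52 = 1.
Row 3 has -4 + 22 + 11 + 14 + 11 = 54; the blank must be 53 − 54 = -1.
Column 4 has 1 + 12 + 11 + 21 + 3 = 48; the blank must be 53 − 48 = 5.
Row 6 has 34 − 7 + 5 − 11 − 3 = 18; the blank must be 53 − 18 = 35.

x = 1, q = 5, a = 35, n = -1, b = 14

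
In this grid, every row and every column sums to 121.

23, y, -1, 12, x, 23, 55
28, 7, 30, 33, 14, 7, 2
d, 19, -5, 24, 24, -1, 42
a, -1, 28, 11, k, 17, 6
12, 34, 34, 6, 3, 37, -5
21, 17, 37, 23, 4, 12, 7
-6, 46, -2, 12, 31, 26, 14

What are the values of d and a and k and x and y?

d = 18, a = 25, k = 35, x = 10, y = -1

Column 2: 7 + 19 − 1 + 34 + 17 + 46 = 122, so its missing entry is 121 − 122 = -1.
Row 1: 23 − 1 − 1 + 12 + 23 + 55 = 111, so its missing entry is 121 − 111 = 10.
Column 5: 10 + 14 + 24 + 3 + 4 + 31 = 86, so its missing entry is 121 − 86 = 35.
Row 3: 19 − 5 + 24 + 24 − 1 + 42 = 103, so its missing entry is 121 − 103 = 18.
Row 4: -1 + 28 + 11 + 35 + 17 + 6 = 96, so its missing entry is 121 − 96 = 25.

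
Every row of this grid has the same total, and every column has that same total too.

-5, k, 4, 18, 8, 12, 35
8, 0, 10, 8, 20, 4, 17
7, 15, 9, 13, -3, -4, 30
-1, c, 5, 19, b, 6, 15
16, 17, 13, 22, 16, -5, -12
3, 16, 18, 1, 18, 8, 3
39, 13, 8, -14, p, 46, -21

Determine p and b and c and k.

Rows 2 and 3 both sum to 67, so that's the common total.
Row 7: 39 + 13 + 8 − 14 + 46 − 21 = 71, so its missing entry is 67 − 71 = -4.
Column 5: 8 + 20 − 3 + 16 + 18 − 4 = 55, so its missing entry is 67 − 55 = 12.
Row 4: -1 + 5 + 19 + 12 + 6 + 15 = 56, so its missing entry is 67 − 56 = 11.
Row 1: -5 + 4 + 18 + 8 + 12 + 35 = 72, so its missing entry is 67 − 72 = -5.

p = -4, b = 12, c = 11, k = -5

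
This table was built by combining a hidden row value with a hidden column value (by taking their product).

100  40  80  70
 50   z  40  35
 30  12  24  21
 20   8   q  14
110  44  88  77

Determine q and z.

q = 16, z = 20

Each row is a constant multiple of every other row — this is a multiplication table with the headers hidden.
Row 4 is 14/70 = 1/5 times row 1, so its entry in column 3 is 80 × 1/5 = 16.
Row 2 is 35/70 = 1/2 times row 1, so its entry in column 2 is 40 × 1/2 = 20.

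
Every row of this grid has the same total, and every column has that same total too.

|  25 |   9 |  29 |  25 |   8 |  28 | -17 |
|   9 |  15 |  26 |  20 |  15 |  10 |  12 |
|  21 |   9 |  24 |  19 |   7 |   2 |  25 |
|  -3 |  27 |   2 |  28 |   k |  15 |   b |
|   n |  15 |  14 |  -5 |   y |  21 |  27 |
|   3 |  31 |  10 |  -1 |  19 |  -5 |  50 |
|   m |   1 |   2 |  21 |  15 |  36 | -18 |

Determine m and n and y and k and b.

m = 50, n = 2, y = 33, k = 10, b = 28

Rows 1 and 2 both sum to 107, so that's the common total.
Row 7: 1 + 2 + 21 + 15 + 36 − 18 = 57, so its missing entry is 107 − 57 = 50.
Column 1: 25 + 9 + 21 − 3 + 3 + 50 = 105, so its missing entry is 107 − 105 = 2.
Row 5: 2 + 15 + 14 − 5 + 21 + 27 = 74, so its missing entry is 107 − 74 = 33.
Column 5: 8 + 15 + 7 + 33 + 19 + 15 = 97, so its missing entry is 107 − 97 = 10.
Row 4: -3 + 27 + 2 + 28 + 10 + 15 = 79, so its missing entry is 107 − 79 = 28.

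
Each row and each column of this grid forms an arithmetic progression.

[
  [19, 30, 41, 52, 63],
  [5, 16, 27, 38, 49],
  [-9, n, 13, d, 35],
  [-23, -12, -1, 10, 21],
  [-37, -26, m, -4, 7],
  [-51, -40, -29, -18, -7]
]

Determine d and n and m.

Along each row the entries change by 11 per step; down each column they change by -14.
Row 3: from -9 at column 1, stepping by 11 to column 4 gives 24.
Row 3: from -9 at column 1, stepping by 11 to column 2 gives 2.
Row 5: from -37 at column 1, stepping by 11 to column 3 gives -15.

d = 24, n = 2, m = -15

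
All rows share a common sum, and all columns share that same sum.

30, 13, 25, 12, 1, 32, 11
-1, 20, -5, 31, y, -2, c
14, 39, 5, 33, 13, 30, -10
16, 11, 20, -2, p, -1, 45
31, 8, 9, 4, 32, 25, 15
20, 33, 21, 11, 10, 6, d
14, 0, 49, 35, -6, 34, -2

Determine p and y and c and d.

p = 35, y = 39, c = 42, d = 23

Rows 1 and 3 both sum to 124, so that's the common total.
Row 6 has 20 + 33 + 21 + 11 + 10 + 6 = 101; the blank must be 124 − 101 = 23.
Column 7 has 11 − 10 + 45 + 15 + 23 − 2 = 82; the blank must be 124 − 82 = 42.
Row 4 has 16 + 11 + 20 − 2 − 1 + 45 = 89; the blank must be 124 − 89 = 35.
Row 2 has -1 + 20 − 5 + 31 − 2 + 42 = 85; the blank must be 124 − 85 = 39.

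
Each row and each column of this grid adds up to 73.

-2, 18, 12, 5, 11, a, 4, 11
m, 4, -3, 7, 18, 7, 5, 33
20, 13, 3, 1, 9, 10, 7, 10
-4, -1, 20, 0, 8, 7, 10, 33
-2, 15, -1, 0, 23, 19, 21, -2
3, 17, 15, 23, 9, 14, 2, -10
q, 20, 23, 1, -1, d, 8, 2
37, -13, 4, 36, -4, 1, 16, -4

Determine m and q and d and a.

m = 2, q = 19, d = 1, a = 14

Row 2: 4 − 3 + 7 + 18 + 7 + 5 + 33 = 71, so its missing entry is 73 − 71 = 2.
Row 1: -2 + 18 + 12 + 5 + 11 + 4 + 11 = 59, so its missing entry is 73 − 59 = 14.
Column 6: 14 + 7 + 10 + 7 + 19 + 14 + 1 = 72, so its missing entry is 73 − 72 = 1.
Row 7: 20 + 23 + 1 − 1 + 1 + 8 + 2 = 54, so its missing entry is 73 − 54 = 19.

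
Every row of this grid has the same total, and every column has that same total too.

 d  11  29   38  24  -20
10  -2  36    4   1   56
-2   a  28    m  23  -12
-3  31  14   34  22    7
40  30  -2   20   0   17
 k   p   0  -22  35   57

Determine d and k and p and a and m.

d = 23, k = 37, p = -2, a = 37, m = 31

Rows 2 and 4 both sum to 105, so that's the common total.
Row 1 has 11 + 29 + 38 + 24 − 20 = 82; the blank must be 105 − 82 = 23.
Column 4 has 38 + 4 + 34 + 20 − 22 = 74; the blank must be 105 − 74 = 31.
Row 3 has -2 + 28 + 31 + 23 − 12 = 68; the blank must be 105 − 68 = 37.
Column 2 has 11 − 2 + 37 + 31 + 30 = 107; the blank must be 105 − 107 = -2.
Row 6 has -2 + 0 − 22 + 35 + 57 = 68; the blank must be 105 − 68 = 37.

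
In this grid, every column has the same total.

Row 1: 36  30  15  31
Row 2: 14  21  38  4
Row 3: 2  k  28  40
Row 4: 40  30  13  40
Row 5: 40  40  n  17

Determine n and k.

Columns 1 and 4 both add up to 132, so every column sums to 132.
Column 3: 15 + 38 + 28 + 13 = 94, so the missing entry is 132 − 94 = 38.
Column 2: 30 + 21 + 30 + 40 = 121, so the missing entry is 132 − 121 = 11.

n = 38, k = 11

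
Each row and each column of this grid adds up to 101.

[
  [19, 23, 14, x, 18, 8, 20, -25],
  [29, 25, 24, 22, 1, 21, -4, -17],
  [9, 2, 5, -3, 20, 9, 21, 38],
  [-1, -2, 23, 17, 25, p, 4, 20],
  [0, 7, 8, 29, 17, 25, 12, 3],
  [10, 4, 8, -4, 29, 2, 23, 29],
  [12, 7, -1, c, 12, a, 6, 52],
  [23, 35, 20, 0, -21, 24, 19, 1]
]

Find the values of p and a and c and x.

Row 4: -1 − 2 + 23 + 17 + 25 + 4 + 20 = 86, so its missing entry is 101 − 86 = 15.
Column 6: 8 + 21 + 9 + 15 + 25 + 2 + 24 = 104, so its missing entry is 101 − 104 = -3.
Row 7: 12 + 7 − 1 + 12 − 3 + 6 + 52 = 85, so its missing entry is 101 − 85 = 16.
Row 1: 19 + 23 + 14 + 18 + 8 + 20 − 25 = 77, so its missing entry is 101 − 77 = 24.

p = 15, a = -3, c = 16, x = 24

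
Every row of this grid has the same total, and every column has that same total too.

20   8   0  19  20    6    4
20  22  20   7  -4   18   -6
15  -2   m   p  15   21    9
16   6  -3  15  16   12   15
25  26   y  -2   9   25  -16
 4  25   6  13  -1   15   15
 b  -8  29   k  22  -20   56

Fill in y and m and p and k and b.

y = 10, m = 15, p = 4, k = 21, b = -23

Rows 1 and 2 both sum to 77, so that's the common total.
The known cells in row 5 total 67, leaving 77 − 67 = 10 for the blank.
The known cells in column 3 total 62, leaving 77 − 62 = 15 for the blank.
The known cells in row 3 total 73, leaving 77 − 73 = 4 for the blank.
The known cells in column 1 total 100, leaving 77 − 100 = -23 for the blank.
The known cells in row 7 total 56, leaving 77 − 56 = 21 for the blank.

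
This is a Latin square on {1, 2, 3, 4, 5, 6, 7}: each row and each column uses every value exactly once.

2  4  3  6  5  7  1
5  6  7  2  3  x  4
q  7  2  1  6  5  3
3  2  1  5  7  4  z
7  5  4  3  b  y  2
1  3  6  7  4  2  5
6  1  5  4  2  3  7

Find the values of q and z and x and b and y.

q = 4, z = 6, x = 1, b = 1, y = 6

At (row 5, col 5): column 5 already has {2, 3, 4, 5, 6, 7}, so the value is 1.
Cell (2,6): row 2 already has {2, 3, 4, 5, 6, 7} → 1.
At (row 3, col 1): row 3 already has {1, 2, 3, 5, 6, 7}, so the value is 4.
Cell (5,6): row 5 already has {1, 2, 3, 4, 5, 7} → 6.
For row 4, column 7: row 4 already has {1, 2, 3, 4, 5, 7}; that leaves 6.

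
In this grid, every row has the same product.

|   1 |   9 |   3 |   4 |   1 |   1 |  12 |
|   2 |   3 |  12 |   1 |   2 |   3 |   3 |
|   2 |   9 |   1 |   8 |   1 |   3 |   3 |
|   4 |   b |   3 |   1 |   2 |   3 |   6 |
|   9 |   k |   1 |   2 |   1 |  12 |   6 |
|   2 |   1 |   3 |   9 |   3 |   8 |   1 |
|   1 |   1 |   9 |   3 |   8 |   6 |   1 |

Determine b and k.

Rows 1 and 3 each multiply to 1296, so every row has product 1296.
Row 4: 4×3×1×2×3×6 = 432, so the missing entry is 1296 ÷ 432 = 3.
Row 5: 9×1×2×1×12×6 = 1296, so the missing entry is 1296 ÷ 1296 = 1.

b = 3, k = 1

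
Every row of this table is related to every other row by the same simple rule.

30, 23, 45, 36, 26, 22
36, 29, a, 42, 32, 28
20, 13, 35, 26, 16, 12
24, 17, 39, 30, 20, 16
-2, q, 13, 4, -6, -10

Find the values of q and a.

The difference between any two rows is the same in every column — this is an addition table with the headers hidden.
Row 5 minus row 1 is 4 − 36 = -32, so its entry in column 2 is 23 + (-32) = -9.
Row 2 minus row 1 is 42 − 36 = 6, so its entry in column 3 is 45 + 6 = 51.

q = -9, a = 51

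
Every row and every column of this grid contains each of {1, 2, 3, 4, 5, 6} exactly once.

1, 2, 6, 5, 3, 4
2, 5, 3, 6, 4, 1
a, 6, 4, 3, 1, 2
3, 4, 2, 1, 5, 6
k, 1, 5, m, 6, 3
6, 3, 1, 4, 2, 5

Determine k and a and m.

k = 4, a = 5, m = 2

For row 3, column 1: row 3 already has {1, 2, 3, 4, 6}; that leaves 5.
Cell (5,1): column 1 already has {1, 2, 3, 5, 6} → 4.
For row 5, column 4: row 5 already has {1, 3, 4, 5, 6}; that leaves 2.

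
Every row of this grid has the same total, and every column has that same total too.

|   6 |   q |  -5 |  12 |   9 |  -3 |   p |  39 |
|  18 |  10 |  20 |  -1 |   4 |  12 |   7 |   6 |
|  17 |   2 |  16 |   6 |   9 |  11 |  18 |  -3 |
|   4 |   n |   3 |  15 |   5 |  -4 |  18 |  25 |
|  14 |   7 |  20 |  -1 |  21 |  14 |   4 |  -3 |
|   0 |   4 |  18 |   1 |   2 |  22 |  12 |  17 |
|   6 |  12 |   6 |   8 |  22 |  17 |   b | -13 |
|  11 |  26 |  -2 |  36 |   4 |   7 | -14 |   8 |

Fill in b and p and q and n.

Rows 2 and 3 both sum to 76, so that's the common total.
Row 7: 6 + 12 + 6 + 8 + 22 + 17 − 13 = 58, so its missing entry is 76 − 58 = 18.
Row 4: 4 + 3 + 15 + 5 − 4 + 18 + 25 = 66, so its missing entry is 76 − 66 = 10.
Column 2: 10 + 2 + 10 + 7 + 4 + 12 + 26 = 71, so its missing entry is 76 − 71 = 5.
Row 1: 6 + 5 − 5 + 12 + 9 − 3 + 39 = 63, so its missing entry is 76 − 63 = 13.

b = 18, p = 13, q = 5, n = 10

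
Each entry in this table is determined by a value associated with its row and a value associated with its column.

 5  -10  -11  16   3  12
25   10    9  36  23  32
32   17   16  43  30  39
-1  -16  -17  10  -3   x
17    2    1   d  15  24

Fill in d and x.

The difference between any two rows is the same in every column — this is an addition table with the headers hidden.
Row 5 minus row 1 is 1 − (-11) = 12, so its entry in column 4 is 16 + 12 = 28.
Row 4 minus row 1 is -17 − (-11) = -6, so its entry in column 6 is 12 + (-6) = 6.

d = 28, x = 6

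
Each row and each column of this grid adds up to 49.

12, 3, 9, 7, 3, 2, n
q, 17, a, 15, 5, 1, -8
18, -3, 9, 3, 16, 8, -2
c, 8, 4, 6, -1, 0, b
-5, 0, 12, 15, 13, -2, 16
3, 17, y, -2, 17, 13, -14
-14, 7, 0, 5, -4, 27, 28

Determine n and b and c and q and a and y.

Row 1 has 12 + 3 + 9 + 7 + 3 + 2 = 36; the blank must be 49 − 36 = 13.
Column 7 has 13 − 8 − 2 + 16 − 14 + 28 = 33; the blank must be 49 − 33 = 16.
Row 4 has 8 + 4 + 6 − 1 + 0 + 16 = 33; the blank must be 49 − 33 = 16.
Column 1 has 12 + 18 + 16 − 5 + 3 − 14 = 30; the blank must be 49 − 30 = 19.
Row 2 has 19 + 17 + 15 + 5 + 1 − 8 = 49; the blank must be 49 − 49 = 0.
Row 6 has 3 + 17 − 2 + 17 + 13 − 14 = 34; the blank must be 49 − 34 = 15.

n = 13, b = 16, c = 16, q = 19, a = 0, y = 15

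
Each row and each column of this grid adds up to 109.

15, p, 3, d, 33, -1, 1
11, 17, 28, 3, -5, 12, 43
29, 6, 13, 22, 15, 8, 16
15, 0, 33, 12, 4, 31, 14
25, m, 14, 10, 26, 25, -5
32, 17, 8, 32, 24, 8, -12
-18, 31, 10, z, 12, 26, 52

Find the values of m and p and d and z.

m = 14, p = 24, d = 34, z = -4

The known cells in row 5 total 95, leaving 109 − 95 = 14 for the blank.
The known cells in column 2 total 85, leaving 109 − 85 = 24 for the blank.
The known cells in row 1 total 75, leaving 109 − 75 = 34 for the blank.
The known cells in row 7 total 113, leaving 109 − 113 = -4 for the blank.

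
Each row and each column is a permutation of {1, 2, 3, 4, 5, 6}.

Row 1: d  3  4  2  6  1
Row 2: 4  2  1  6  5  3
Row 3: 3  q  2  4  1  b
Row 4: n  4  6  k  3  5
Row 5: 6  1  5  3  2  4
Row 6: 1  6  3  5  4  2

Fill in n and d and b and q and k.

Cell (3,2): column 2 already has {1, 2, 3, 4, 6} → 5.
For row 1, column 1: row 1 already has {1, 2, 3, 4, 6}; that leaves 5.
At (row 4, col 1): column 1 already has {1, 3, 4, 5, 6}, so the value is 2.
For row 4, column 4: row 4 already has {2, 3, 4, 5, 6}; that leaves 1.
At (row 3, col 6): row 3 already has {1, 2, 3, 4, 5}, so the value is 6.

n = 2, d = 5, b = 6, q = 5, k = 1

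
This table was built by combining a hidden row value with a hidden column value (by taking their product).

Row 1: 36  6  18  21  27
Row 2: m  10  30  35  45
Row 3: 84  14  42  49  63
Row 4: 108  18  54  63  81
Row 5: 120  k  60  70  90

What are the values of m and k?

m = 60, k = 20

Each row is a constant multiple of every other row — this is a multiplication table with the headers hidden.
Row 2 is 30/18 = 5/3 times row 1, so its entry in column 1 is 36 × 5/3 = 60.
Row 5 is 60/18 = 10/3 times row 1, so its entry in column 2 is 6 × 10/3 = 20.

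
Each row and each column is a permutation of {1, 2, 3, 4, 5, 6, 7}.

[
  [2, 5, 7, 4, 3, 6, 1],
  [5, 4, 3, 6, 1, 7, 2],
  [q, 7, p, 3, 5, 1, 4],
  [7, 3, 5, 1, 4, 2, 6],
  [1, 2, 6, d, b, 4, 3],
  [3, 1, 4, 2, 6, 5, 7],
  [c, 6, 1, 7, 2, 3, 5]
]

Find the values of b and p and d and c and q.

For row 5, column 5: column 5 already has {1, 2, 3, 4, 5, 6}; that leaves 7.
Cell (7,1): row 7 already has {1, 2, 3, 5, 6, 7} → 4.
Cell (5,4): row 5 already has {1, 2, 3, 4, 6, 7} → 5.
Cell (3,1): column 1 already has {1, 2, 3, 4, 5, 7} → 6.
For row 3, column 3: row 3 already has {1, 3, 4, 5, 6, 7}; that leaves 2.

b = 7, p = 2, d = 5, c = 4, q = 6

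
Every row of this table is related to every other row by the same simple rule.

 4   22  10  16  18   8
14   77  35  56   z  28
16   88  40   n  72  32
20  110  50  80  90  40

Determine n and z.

n = 64, z = 63

Each row is a constant multiple of every other row — this is a multiplication table with the headers hidden.
Row 3 is 88/22 = 4/1 times row 1, so its entry in column 4 is 16 × 4/1 = 64.
Row 2 is 77/22 = 7/2 times row 1, so its entry in column 5 is 18 × 7/2 = 63.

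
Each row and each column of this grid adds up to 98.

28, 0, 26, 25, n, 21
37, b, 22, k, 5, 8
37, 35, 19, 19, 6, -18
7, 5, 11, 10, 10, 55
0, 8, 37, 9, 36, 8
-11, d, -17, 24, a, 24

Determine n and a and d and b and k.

n = -2, a = 43, d = 35, b = 15, k = 11

The known cells in row 1 total 100, leaving 98 − 100 = -2 for the blank.
The known cells in column 5 total 55, leaving 98 − 55 = 43 for the blank.
The known cells in row 6 total 63, leaving 98 − 63 = 35 for the blank.
The known cells in column 2 total 83, leaving 98 − 83 = 15 for the blank.
The known cells in row 2 total 87, leaving 98 − 87 = 11 for the blank.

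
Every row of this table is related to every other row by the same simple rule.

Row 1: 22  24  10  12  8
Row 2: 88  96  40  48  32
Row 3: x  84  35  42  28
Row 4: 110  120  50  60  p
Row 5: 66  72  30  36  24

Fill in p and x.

Each row is a constant multiple of every other row — this is a multiplication table with the headers hidden.
Row 4 is 120/24 = 5/1 times row 1, so its entry in column 5 is 8 × 5/1 = 40.
Row 3 is 84/24 = 7/2 times row 1, so its entry in column 1 is 22 × 7/2 = 77.

p = 40, x = 77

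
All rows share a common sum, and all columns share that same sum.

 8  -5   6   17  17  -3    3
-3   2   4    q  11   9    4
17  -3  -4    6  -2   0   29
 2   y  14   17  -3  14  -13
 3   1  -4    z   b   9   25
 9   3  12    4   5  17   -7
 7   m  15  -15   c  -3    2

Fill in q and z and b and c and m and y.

q = 16, z = -2, b = 11, c = 4, m = 33, y = 12

Rows 1 and 3 both sum to 43, so that's the common total.
The known cells in row 4 total 31, leaving 43 − 31 = 12 for the blank.
The known cells in column 2 total 10, leaving 43 − 10 = 33 for the blank.
The known cells in row 7 total 39, leaving 43 − 39 = 4 for the blank.
The known cells in column 5 total 32, leaving 43 − 32 = 11 for the blank.
The known cells in row 5 total 45, leaving 43 − 45 = -2 for the blank.
The known cells in row 2 total 27, leaving 43 − 27 = 16 for the blank.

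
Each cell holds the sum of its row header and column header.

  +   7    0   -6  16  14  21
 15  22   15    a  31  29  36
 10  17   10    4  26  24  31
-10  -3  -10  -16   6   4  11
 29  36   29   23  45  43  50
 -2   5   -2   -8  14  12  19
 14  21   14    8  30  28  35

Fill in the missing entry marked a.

15 + (-6) = 9.

9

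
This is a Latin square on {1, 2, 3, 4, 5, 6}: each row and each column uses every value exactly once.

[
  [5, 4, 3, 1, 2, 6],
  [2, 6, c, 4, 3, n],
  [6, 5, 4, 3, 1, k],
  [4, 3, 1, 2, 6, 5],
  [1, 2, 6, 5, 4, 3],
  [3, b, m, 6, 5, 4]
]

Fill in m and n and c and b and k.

m = 2, n = 1, c = 5, b = 1, k = 2

For row 6, column 2: column 2 already has {2, 3, 4, 5, 6}; that leaves 1.
For row 3, column 6: row 3 already has {1, 3, 4, 5, 6}; that leaves 2.
For row 2, column 6: column 6 already has {2, 3, 4, 5, 6}; that leaves 1.
For row 2, column 3: row 2 already has {1, 2, 3, 4, 6}; that leaves 5.
At (row 6, col 3): row 6 already has {1, 3, 4, 5, 6}, so the value is 2.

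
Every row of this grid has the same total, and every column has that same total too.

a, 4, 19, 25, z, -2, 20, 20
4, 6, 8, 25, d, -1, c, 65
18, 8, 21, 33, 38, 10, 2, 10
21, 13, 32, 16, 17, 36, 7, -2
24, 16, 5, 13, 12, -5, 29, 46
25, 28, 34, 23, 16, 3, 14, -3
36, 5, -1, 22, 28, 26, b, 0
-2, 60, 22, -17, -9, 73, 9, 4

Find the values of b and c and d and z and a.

Rows 3 and 4 both sum to 140, so that's the common total.
Column 1: 4 + 18 + 21 + 24 + 25 + 36 − 2 = 126, so its missing entry is 140 − 126 = 14.
Row 1: 14 + 4 + 19 + 25 − 2 + 20 + 20 = 100, so its missing entry is 140 − 100 = 40.
Column 5: 40 + 38 + 17 + 12 + 16 + 28 − 9 = 142, so its missing entry is 140 − 142 = -2.
Row 7: 36 + 5 − 1 + 22 + 28 + 26 + 0 = 116, so its missing entry is 140 − 116 = 24.
Row 2: 4 + 6 + 8 + 25 − 2 − 1 + 65 = 105, so its missing entry is 140 − 105 = 35.

b = 24, c = 35, d = -2, z = 40, a = 14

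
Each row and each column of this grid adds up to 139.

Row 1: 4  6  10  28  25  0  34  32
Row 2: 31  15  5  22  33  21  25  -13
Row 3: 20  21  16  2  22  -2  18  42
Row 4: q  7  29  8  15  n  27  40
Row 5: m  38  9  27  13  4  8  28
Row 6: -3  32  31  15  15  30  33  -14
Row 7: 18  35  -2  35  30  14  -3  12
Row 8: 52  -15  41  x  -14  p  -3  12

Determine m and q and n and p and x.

m = 12, q = 5, n = 8, p = 64, x = 2

The known cells in row 5 total 127, leaving 139 − 127 = 12 for the blank.
The known cells in column 4 total 137, leaving 139 − 137 = 2 for the blank.
The known cells in column 1 total 134, leaving 139 − 134 = 5 for the blank.
The known cells in row 8 total 75, leaving 139 − 75 = 64 for the blank.
The known cells in row 4 total 131, leaving 139 − 131 = 8 for the blank.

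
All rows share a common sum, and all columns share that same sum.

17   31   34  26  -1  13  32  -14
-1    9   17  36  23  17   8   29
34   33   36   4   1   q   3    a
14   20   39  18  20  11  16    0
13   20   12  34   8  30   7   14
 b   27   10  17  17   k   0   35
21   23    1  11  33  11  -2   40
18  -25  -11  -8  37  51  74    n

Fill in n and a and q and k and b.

n = 2, a = 32, q = -5, k = 10, b = 22

Rows 1 and 2 both sum to 138, so that's the common total.
The known cells in row 8 total 136, leaving 138 − 136 = 2 for the blank.
The known cells in column 8 total 106, leaving 138 − 106 = 32 for the blank.
The known cells in column 1 total 116, leaving 138 − 116 = 22 for the blank.
The known cells in row 6 total 128, leaving 138 − 128 = 10 for the blank.
The known cells in row 3 total 143, leaving 138 − 143 = -5 for the blank.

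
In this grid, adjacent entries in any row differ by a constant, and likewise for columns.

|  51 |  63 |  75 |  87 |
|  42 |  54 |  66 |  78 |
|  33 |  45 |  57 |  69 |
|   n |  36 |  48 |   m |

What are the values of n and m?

Along each row the entries change by 12 per step; down each column they change by -9.
Row 4: from 36 at column 2, stepping by 12 to column 1 gives 24.
Row 4: from 36 at column 2, stepping by 12 to column 4 gives 60.

n = 24, m = 60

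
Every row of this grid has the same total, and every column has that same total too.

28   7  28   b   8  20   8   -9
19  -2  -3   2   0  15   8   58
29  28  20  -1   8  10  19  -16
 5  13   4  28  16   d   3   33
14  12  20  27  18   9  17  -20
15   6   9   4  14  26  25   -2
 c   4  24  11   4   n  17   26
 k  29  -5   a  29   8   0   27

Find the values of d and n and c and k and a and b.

Rows 2 and 3 both sum to 97, so that's the common total.
Row 1: 28 + 7 + 28 + 8 + 20 + 8 − 9 = 90, so its missing entry is 97 − 90 = 7.
Column 4: 7 + 2 − 1 + 28 + 27 + 4 + 11 = 78, so its missing entry is 97 − 78 = 19.
Row 8: 29 − 5 + 19 + 29 + 8 + 0 + 27 = 107, so its missing entry is 97 − 107 = -10.
Column 1: 28 + 19 + 29 + 5 + 14 + 15 − 10 = 100, so its missing entry is 97 − 100 = -3.
Row 7: -3 + 4 + 24 + 11 + 4 + 17 + 26 = 83, so its missing entry is 97 − 83 = 14.
Row 4: 5 + 13 + 4 + 28 + 16 + 3 + 33 = 102, so its missing entry is 97 − 102 = -5.

d = -5, n = 14, c = -3, k = -10, a = 19, b = 7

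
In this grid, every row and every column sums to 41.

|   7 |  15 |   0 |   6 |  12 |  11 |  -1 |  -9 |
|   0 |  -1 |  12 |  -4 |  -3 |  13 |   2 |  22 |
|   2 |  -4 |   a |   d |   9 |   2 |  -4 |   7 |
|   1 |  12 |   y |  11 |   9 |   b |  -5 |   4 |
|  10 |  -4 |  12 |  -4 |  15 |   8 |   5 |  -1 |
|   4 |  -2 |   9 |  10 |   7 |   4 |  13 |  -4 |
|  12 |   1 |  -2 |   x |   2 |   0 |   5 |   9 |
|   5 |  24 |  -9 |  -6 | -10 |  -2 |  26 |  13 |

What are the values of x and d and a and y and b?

Row 7 has 12 + 1 − 2 + 2 + 0 + 5 + 9 = 27; the blank must be 41 − 27 = 14.
Column 4 has 6 − 4 + 11 − 4 + 10 + 14 − 6 = 27; the blank must be 41 − 27 = 14.
Row 3 has 2 − 4 + 14 + 9 + 2 − 4 + 7 = 26; the blank must be 41 − 26 = 15.
Column 3 has 0 + 12 + 15 + 12 + 9 − 2 − 9 = 37; the blank must be 41 − 37 = 4.
Row 4 has 1 + 12 + 4 + 11 + 9 − 5 + 4 = 36; the blank must be 41 − 36 = 5.

x = 14, d = 14, a = 15, y = 4, b = 5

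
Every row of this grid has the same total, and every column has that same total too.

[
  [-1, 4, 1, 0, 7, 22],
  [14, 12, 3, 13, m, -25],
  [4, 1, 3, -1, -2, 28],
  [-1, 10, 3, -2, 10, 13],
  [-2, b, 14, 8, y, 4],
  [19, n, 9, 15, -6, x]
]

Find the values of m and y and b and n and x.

m = 16, y = 8, b = 1, n = 5, x = -9

Rows 1 and 3 both sum to 33, so that's the common total.
Column 6 has 22 − 25 + 28 + 13 + 4 = 42; the blank must be 33 − 42 = -9.
Row 6 has 19 + 9 + 15 − 6 − 9 = 28; the blank must be 33 − 28 = 5.
Row 2 has 14 + 12 + 3 + 13 − 25 = 17; the blank must be 33 − 17 = 16.
Column 5 has 7 + 16 − 2 + 10 − 6 = 25; the blank must be 33 − 25 = 8.
Row 5 has -2 + 14 + 8 + 8 + 4 = 32; the blank must be 33 − 32 = 1.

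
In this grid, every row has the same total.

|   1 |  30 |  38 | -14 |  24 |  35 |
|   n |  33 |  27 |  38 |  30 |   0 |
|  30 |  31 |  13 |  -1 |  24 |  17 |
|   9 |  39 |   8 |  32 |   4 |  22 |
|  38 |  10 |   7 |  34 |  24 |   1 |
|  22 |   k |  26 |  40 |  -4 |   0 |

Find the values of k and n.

k = 30, n = -14

Row 1 sums to 114 and so does row 4; that's the common total.
In row 6 the known cells total 84, leaving 114 − 84 = 30.
In row 2 the known cells total 128, leaving 114 − 128 = -14.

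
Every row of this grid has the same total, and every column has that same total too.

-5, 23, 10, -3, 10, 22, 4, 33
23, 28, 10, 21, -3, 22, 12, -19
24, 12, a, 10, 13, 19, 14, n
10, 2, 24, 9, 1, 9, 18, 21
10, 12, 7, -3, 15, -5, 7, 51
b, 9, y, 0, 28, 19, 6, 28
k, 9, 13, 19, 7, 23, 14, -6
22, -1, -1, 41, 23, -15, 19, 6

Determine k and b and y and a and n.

Rows 1 and 2 both sum to 94, so that's the common total.
Row 7 has 9 + 13 + 19 + 7 + 23 + 14 − 6 = 79; the blank must be 94 − 79 = 15.
Column 8 has 33 − 19 + 21 + 51 + 28 − 6 + 6 = 114; the blank must be 94 − 114 = -20.
Column 1 has -5 + 23 + 24 + 10 + 10 + 15 + 22 = 99; the blank must be 94 − 99 = -5.
Row 3 has 24 + 12 + 10 + 13 + 19 + 14 − 20 = 72; the blank must be 94 − 72 = 22.
Row 6 has -5 + 9 + 0 + 28 + 19 + 6 + 28 = 85; the blank must be 94 − 85 = 9.

k = 15, b = -5, y = 9, a = 22, n = -20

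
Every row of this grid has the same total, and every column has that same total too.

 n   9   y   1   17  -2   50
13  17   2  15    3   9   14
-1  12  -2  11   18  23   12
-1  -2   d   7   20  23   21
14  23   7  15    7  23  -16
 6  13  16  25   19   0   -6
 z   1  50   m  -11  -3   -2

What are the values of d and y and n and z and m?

d = 5, y = -5, n = 3, z = 39, m = -1

Rows 2 and 3 both sum to 73, so that's the common total.
Row 4 has -1 − 2 + 7 + 20 + 23 + 21 = 68; the blank must be 73 − 68 = 5.
Column 3 has 2 − 2 + 5 + 7 + 16 + 50 = 78; the blank must be 73 − 78 = -5.
Row 1 has 9 − 5 + 1 + 17 − 2 + 50 = 70; the blank must be 73 − 70 = 3.
Column 1 has 3 + 13 − 1 − 1 + 14 + 6 = 34; the blank must be 73 − 34 = 39.
Row 7 has 39 + 1 + 50 − 11 − 3 − 2 = 74; the blank must be 73 − 74 = -1.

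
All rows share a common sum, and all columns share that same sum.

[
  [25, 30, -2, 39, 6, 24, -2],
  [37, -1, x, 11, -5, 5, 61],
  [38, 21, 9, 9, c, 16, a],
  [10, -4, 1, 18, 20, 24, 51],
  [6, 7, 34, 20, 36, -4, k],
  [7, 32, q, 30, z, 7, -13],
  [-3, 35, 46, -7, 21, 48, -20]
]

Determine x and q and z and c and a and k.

Rows 1 and 4 both sum to 120, so that's the common total.
Row 2 has 37 − 1 + 11 − 5 + 5 + 61 = 108; the blank must be 120 − 108 = 12.
Row 5 has 6 + 7 + 34 + 20 + 36 − 4 = 99; the blank must be 120 − 99 = 21.
Column 7 has -2 + 61 + 51 + 21 − 13 − 20 = 98; the blank must be 120 − 98 = 22.
Row 3 has 38 + 21 + 9 + 9 + 16 + 22 = 115; the blank must be 120 − 115 = 5.
Column 5 has 6 − 5 + 5 + 20 + 36 + 21 = 83; the blank must be 120 − 83 = 37.
Row 6 has 7 + 32 + 30 + 37 + 7 − 13 = 100; the blank must be 120 − 100 = 20.

x = 12, q = 20, z = 37, c = 5, a = 22, k = 21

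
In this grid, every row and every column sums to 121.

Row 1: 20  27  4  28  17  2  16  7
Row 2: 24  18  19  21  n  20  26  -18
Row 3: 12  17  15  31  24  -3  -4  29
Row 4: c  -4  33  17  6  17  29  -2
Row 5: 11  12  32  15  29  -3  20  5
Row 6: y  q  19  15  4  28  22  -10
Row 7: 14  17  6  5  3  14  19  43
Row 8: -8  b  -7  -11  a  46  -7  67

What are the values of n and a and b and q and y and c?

Row 2: 24 + 18 + 19 + 21 + 20 + 26 − 18 = 110, so its missing entry is 121 − 110 = 11.
Column 5: 17 + 11 + 24 + 6 + 29 + 4 + 3 = 94, so its missing entry is 121 − 94 = 27.
Row 8: -8 − 7 − 11 + 27 + 46 − 7 + 67 = 107, so its missing entry is 121 − 107 = 14.
Column 2: 27 + 18 + 17 − 4 + 12 + 17 + 14 = 101, so its missing entry is 121 − 101 = 20.
Row 4: -4 + 33 + 17 + 6 + 17 + 29 − 2 = 96, so its missing entry is 121 − 96 = 25.
Row 6: 20 + 19 + 15 + 4 + 28 + 22 − 10 = 98, so its missing entry is 121 − 98 = 23.

n = 11, a = 27, b = 14, q = 20, y = 23, c = 25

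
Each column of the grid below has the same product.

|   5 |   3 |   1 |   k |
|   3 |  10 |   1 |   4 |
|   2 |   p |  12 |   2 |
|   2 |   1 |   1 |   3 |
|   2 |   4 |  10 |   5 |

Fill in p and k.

Columns 1 and 3 each multiply to 120, so every column has product 120.
Column 2: 3×10×1×4 = 120, so the missing entry is 120 ÷ 120 = 1.
Column 4: 4×2×3×5 = 120, so the missing entry is 120 ÷ 120 = 1.

p = 1, k = 1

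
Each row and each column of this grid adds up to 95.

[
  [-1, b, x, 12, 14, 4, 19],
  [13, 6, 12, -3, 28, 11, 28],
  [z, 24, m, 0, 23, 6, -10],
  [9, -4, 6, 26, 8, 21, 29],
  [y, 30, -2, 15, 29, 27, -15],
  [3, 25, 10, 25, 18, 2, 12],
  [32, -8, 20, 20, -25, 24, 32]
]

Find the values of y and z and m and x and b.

y = 11, z = 28, m = 24, x = 25, b = 22

The known cells in column 2 total 73, leaving 95 − 73 = 22 for the blank.
The known cells in row 5 total 84, leaving 95 − 84 = 11 for the blank.
The known cells in column 1 total 67, leaving 95 − 67 = 28 for the blank.
The known cells in row 1 total 70, leaving 95 − 70 = 25 for the blank.
The known cells in row 3 total 71, leaving 95 − 71 = 24 for the blank.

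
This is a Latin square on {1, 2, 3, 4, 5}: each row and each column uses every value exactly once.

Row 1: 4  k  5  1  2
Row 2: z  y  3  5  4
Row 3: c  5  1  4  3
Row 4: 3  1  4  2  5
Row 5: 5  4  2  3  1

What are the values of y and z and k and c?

For row 1, column 2: row 1 already has {1, 2, 4, 5}; that leaves 3.
For row 2, column 2: column 2 already has {1, 3, 4, 5}; that leaves 2.
At (row 2, col 1): row 2 already has {2, 3, 4, 5}, so the value is 1.
At (row 3, col 1): row 3 already has {1, 3, 4, 5}, so the value is 2.

y = 2, z = 1, k = 3, c = 2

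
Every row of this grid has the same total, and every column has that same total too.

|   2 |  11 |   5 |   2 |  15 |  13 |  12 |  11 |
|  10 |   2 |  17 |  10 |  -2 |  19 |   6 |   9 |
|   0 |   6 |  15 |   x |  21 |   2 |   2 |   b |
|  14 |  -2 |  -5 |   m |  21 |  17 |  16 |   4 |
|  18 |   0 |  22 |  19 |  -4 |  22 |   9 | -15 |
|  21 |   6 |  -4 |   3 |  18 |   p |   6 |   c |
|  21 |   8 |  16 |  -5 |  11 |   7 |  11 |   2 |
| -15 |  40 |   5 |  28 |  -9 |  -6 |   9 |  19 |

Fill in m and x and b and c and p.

m = 6, x = 8, b = 17, c = 24, p = -3

Rows 1 and 2 both sum to 71, so that's the common total.
Column 6 has 13 + 19 + 2 + 17 + 22 + 7 − 6 = 74; the blank must be 71 − 74 = -3.
Row 6 has 21 + 6 − 4 + 3 + 18 − 3 + 6 = 47; the blank must be 71 − 47 = 24.
Column 8 has 11 + 9 + 4 − 15 + 24 + 2 + 19 = 54; the blank must be 71 − 54 = 17.
Row 3 has 0 + 6 + 15 + 21 + 2 + 2 + 17 = 63; the blank must be 71 − 63 = 8.
Row 4 has 14 − 2 − 5 + 21 + 17 + 16 + 4 = 65; the blank must be 71 − 65 = 6.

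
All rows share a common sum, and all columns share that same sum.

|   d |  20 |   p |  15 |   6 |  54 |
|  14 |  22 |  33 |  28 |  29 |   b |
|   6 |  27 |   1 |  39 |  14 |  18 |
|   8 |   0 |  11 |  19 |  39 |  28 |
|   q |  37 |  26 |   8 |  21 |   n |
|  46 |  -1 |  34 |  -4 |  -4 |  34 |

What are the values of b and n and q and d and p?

Rows 3 and 4 both sum to 105, so that's the common total.
Row 2: 14 + 22 + 33 + 28 + 29 = 126, so its missing entry is 105 − 126 = -21.
Column 3: 33 + 1 + 11 + 26 + 34 = 105, so its missing entry is 105 − 105 = 0.
Row 1: 20 + 0 + 15 + 6 + 54 = 95, so its missing entry is 105 − 95 = 10.
Column 1: 10 + 14 + 6 + 8 + 46 = 84, so its missing entry is 105 − 84 = 21.
Row 5: 21 + 37 + 26 + 8 + 21 = 113, so its missing entry is 105 − 113 = -8.

b = -21, n = -8, q = 21, d = 10, p = 0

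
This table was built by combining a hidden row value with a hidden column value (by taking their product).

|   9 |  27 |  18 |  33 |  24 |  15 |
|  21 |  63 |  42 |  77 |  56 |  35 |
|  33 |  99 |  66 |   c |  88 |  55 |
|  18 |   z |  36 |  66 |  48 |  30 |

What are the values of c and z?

Each row is a constant multiple of every other row — this is a multiplication table with the headers hidden.
Row 3 is 55/15 = 11/3 times row 1, so its entry in column 4 is 33 × 11/3 = 121.
Row 4 is 30/15 = 2/1 times row 1, so its entry in column 2 is 27 × 2/1 = 54.

c = 121, z = 54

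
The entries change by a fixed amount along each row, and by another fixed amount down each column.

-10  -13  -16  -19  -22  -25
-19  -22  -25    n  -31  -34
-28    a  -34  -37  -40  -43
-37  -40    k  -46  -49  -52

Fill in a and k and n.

Along each row the entries change by -3 per step; down each column they change by -9.
Row 3: from -28 at column 1, stepping by -3 to column 2 gives -31.
Row 4: from -37 at column 1, stepping by -3 to column 3 gives -43.
Row 2: from -19 at column 1, stepping by -3 to column 4 gives -28.

a = -31, k = -43, n = -28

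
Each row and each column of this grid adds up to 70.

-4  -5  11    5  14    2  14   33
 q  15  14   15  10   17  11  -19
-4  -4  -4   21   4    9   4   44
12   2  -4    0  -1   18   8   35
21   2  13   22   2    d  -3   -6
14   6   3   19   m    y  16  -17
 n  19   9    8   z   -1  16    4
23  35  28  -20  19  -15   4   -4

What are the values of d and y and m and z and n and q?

Row 5 has 21 + 2 + 13 + 22 + 2 − 3 − 6 = 51; the blank must be 70 − 51 = 19.
Column 6 has 2 + 17 + 9 + 18 + 19 − 1 − 15 = 49; the blank must be 70 − 49 = 21.
Row 6 has 14 + 6 + 3 + 19 + 21 + 16 − 17 = 62; the blank must be 70 − 62 = 8.
Column 5 has 14 + 10 + 4 − 1 + 2 + 8 + 19 = 56; the blank must be 70 − 56 = 14.
Row 7 has 19 + 9 + 8 + 14 − 1 + 16 + 4 = 69; the blank must be 70 − 69 = 1.
Row 2 has 15 + 14 + 15 + 10 + 17 + 11 − 19 = 63; the blank must be 70 − 63 = 7.

d = 19, y = 21, m = 8, z = 14, n = 1, q = 7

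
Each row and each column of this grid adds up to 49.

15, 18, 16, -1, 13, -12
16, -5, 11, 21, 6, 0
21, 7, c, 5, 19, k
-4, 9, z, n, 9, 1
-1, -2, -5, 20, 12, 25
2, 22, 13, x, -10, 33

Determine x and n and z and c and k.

Row 6: 2 + 22 + 13 − 10 + 33 = 60, so its missing entry is 49 − 60 = -11.
Column 4: -1 + 21 + 5 + 20 − 11 = 34, so its missing entry is 49 − 34 = 15.
Row 4: -4 + 9 + 15 + 9 + 1 = 30, so its missing entry is 49 − 30 = 19.
Column 3: 16 + 11 + 19 − 5 + 13 = 54, so its missing entry is 49 − 54 = -5.
Row 3: 21 + 7 − 5 + 5 + 19 = 47, so its missing entry is 49 − 47 = 2.

x = -11, n = 15, z = 19, c = -5, k = 2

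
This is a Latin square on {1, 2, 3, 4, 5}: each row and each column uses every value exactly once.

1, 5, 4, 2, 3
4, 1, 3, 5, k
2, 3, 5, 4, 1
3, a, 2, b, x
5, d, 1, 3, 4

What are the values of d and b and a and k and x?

Cell (2,5): row 2 already has {1, 3, 4, 5} → 2.
Cell (4,5): column 5 already has {1, 2, 3, 4} → 5.
At (row 4, col 4): column 4 already has {2, 3, 4, 5}, so the value is 1.
Cell (4,2): row 4 already has {1, 2, 3, 5} → 4.
At (row 5, col 2): row 5 already has {1, 3, 4, 5}, so the value is 2.

d = 2, b = 1, a = 4, k = 2, x = 5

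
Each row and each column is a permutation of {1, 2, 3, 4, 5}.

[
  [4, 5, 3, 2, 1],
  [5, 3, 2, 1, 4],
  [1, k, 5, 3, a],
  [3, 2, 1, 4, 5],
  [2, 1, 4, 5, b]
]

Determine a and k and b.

a = 2, k = 4, b = 3

At (row 5, col 5): row 5 already has {1, 2, 4, 5}, so the value is 3.
For row 3, column 5: column 5 already has {1, 3, 4, 5}; that leaves 2.
At (row 3, col 2): row 3 already has {1, 2, 3, 5}, so the value is 4.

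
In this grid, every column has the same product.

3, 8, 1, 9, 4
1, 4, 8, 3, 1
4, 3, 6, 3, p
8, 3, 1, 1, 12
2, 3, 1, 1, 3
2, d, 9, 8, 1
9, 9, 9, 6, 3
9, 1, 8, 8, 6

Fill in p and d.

p = 12, d = 4

Columns 1 and 4 each multiply to 31104, so every column has product 31104.
Column 5: 4×1×12×3×1×3×6 = 2592, so the missing entry is 31104 ÷ 2592 = 12.
Column 2: 8×4×3×3×3×9×1 = 7776, so the missing entry is 31104 ÷ 7776 = 4.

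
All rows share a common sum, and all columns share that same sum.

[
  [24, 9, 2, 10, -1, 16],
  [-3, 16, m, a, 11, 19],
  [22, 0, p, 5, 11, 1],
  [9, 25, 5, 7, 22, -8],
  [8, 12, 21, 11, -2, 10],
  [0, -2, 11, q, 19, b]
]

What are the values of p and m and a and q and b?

p = 21, m = 0, a = 17, q = 10, b = 22

Rows 1 and 4 both sum to 60, so that's the common total.
Column 6: 16 + 19 + 1 − 8 + 10 = 38, so its missing entry is 60 − 38 = 22.
Row 3: 22 + 0 + 5 + 11 + 1 = 39, so its missing entry is 60 − 39 = 21.
Column 3: 2 + 21 + 5 + 21 + 11 = 60, so its missing entry is 60 − 60 = 0.
Row 6: 0 − 2 + 11 + 19 + 22 = 50, so its missing entry is 60 − 50 = 10.
Row 2: -3 + 16 + 0 + 11 + 19 = 43, so its missing entry is 60 − 43 = 17.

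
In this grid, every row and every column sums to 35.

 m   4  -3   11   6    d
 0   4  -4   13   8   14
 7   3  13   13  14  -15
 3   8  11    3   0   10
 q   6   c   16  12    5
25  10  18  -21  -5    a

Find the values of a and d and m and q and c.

a = 8, d = 13, m = 4, q = -4, c = 0

The known cells in row 6 total 27, leaving 35 − 27 = 8 for the blank.
The known cells in column 3 total 35, leaving 35 − 35 = 0 for the blank.
The known cells in row 5 total 39, leaving 35 − 39 = -4 for the blank.
The known cells in column 1 total 31, leaving 35 − 31 = 4 for the blank.
The known cells in row 1 total 22, leaving 35 − 22 = 13 for the blank.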